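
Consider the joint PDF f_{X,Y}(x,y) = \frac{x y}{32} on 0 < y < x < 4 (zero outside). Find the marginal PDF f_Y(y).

f_Y(y) = ∫_y^4 \frac{x y}{32} dx = \frac{y \left(16 - y^{2}\right)}{64}
for 0 < y < 4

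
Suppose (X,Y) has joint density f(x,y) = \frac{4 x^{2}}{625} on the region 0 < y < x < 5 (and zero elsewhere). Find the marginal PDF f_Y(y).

f_Y(y) = ∫_y^5 \frac{4 x^{2}}{625} dx = \frac{4}{15} - \frac{4 y^{3}}{1875}
for 0 < y < 5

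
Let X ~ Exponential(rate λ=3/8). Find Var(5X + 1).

For X ~ Exponential(rate λ=3/8):
Var(X) = \frac{64}{9}
Var(5X + 1) = (5)² × Var(X) = 25 × \frac{64}{9} = \frac{1600}{9}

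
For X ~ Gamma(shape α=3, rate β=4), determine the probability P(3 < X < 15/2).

P(3 < X < 15/2) = ∫_{3}^{15/2} f(x) dx
where f(x) = 32 x^{2} e^{- 4 x}
= \frac{-481 + 85 e^{18}}{e^{30}}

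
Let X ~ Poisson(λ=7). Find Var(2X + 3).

For X ~ Poisson(λ=7):
Var(X) = 7
Var(2X + 3) = (2)² × Var(X) = 4 × 7 = 28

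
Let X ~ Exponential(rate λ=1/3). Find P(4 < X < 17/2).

P(4 < X < 17/2) = ∫_{4}^{17/2} f(x) dx
where f(x) = \frac{e^{- \frac{x}{3}}}{3}
= - \frac{1}{e^{\frac{17}{6}}} + e^{- \frac{4}{3}}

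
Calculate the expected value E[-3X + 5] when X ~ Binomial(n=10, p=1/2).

For X ~ Binomial(n=10, p=1/2):
E[X] = 5
E[-3X + 5] = -3 × E[X] + 5 = -10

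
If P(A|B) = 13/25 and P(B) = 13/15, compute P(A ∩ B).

By definition, P(A|B) = P(A ∩ B) / P(B)
So P(A ∩ B) = P(A|B) × P(B)
= 13/25 × 13/15
= 169/375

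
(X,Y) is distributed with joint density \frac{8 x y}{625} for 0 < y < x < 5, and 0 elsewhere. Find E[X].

f_X(x) = ∫_0^x \frac{8 x y}{625} dy = \frac{4 x^{3}}{625}
E[X] = ∫_0^5 x × (\frac{4 x^{3}}{625}) dx = 4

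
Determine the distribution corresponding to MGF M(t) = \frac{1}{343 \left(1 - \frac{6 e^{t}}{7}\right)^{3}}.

The MGF M(t) = \frac{1}{343 \left(1 - \frac{6 e^{t}}{7}\right)^{3}} is the standard form for the NegativeBinomial distribution.
Comparing with the known MGF formula identifies: NegBin(r=3, p=1/7), X = failures before r-th success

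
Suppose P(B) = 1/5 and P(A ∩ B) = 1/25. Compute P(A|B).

P(A|B) = P(A ∩ B) / P(B)
= (1/25) / (1/5)
= 1/5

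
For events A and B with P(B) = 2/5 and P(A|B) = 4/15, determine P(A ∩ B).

By definition, P(A|B) = P(A ∩ B) / P(B)
So P(A ∩ B) = P(A|B) × P(B)
= 4/15 × 2/5
= 8/75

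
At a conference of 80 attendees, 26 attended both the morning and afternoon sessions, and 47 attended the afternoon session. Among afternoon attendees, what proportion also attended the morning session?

P(A ∩ B) = 26/80 = 13/40
P(B) = 47/80
P(A|B) = P(A ∩ B) / P(B) = (13/40) / (47/80) = 26/47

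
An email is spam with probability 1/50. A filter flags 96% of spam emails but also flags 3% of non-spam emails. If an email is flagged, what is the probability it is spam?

Let D = the rare event, + = positive/flagged.
P(D) = 1/50
P(+|D) = 96/100 = 24/25
P(+|D') = 3/100
P(+) = P(+|D)P(D) + P(+|D')P(D')
     = \frac{24}{25} × \frac{1}{50} + \frac{3}{100} × \frac{49}{50}
     = \frac{243}{5000}
P(D|+) = P(+|D)P(D)/P(+) = \frac{32}{81}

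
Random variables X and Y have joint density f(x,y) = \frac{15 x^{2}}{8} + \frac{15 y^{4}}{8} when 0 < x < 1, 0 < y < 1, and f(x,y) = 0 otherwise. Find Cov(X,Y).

E[XY] = ∫∫ xy × f(x,y) dx dy = \frac{25}{64}
E[X] = \frac{21}{32}
E[Y] = \frac{5}{8}
Cov(X,Y) = E[XY] - E[X]E[Y] = - \frac{5}{256}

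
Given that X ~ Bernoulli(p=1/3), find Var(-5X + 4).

For X ~ Bernoulli(p=1/3):
Var(X) = \frac{2}{9}
Var(-5X + 4) = (-5)² × Var(X) = 25 × \frac{2}{9} = \frac{50}{9}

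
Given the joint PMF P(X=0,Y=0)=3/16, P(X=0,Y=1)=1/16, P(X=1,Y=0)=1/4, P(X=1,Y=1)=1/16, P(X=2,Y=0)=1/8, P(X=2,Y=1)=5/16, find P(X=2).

P(X=2) = P(X=2,Y=0) + P(X=2,Y=1)
= 1/8 + 5/16
= 7/16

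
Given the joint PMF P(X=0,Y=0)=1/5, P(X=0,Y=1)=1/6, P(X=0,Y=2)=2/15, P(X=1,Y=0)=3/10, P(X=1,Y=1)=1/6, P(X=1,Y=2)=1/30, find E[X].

First find marginal of X:
P(X=0) = 1/2
P(X=1) = 1/2
E[X] = 0 × 1/2 + 1 × 1/2 = 1/2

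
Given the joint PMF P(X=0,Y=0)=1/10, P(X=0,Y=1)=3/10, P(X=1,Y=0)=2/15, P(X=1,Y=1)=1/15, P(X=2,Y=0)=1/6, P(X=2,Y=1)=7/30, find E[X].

First find marginal of X:
P(X=0) = 2/5
P(X=1) = 1/5
P(X=2) = 2/5
E[X] = 0 × 2/5 + 1 × 1/5 + 2 × 2/5 = 1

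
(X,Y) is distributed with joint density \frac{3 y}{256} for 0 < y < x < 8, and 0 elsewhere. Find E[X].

f_X(x) = ∫_0^x \frac{3 y}{256} dy = \frac{3 x^{2}}{512}
E[X] = ∫_0^8 x × (\frac{3 x^{2}}{512}) dx = 6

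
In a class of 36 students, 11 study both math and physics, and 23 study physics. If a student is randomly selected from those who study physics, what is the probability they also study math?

P(A ∩ B) = 11/36
P(B) = 23/36
P(A|B) = P(A ∩ B) / P(B) = (11/36) / (23/36) = 11/23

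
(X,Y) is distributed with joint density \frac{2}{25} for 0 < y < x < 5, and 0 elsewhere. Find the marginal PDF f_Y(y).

f_Y(y) = ∫_y^5 \frac{2}{25} dx = \frac{2}{5} - \frac{2 y}{25}
for 0 < y < 5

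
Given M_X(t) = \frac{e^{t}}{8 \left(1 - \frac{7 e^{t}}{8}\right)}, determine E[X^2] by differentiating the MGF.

To find E[X^2], compute M^(2)(0):
M^(1)(t) = \frac{e^{t}}{8 \left(1 - \frac{7 e^{t}}{8}\right)} + \frac{7 e^{2 t}}{64 \left(1 - \frac{7 e^{t}}{8}\right)^{2}}
M^(2)(t) = \frac{e^{t}}{8 \left(1 - \frac{7 e^{t}}{8}\right)} + \frac{21 e^{2 t}}{64 \left(1 - \frac{7 e^{t}}{8}\right)^{2}} + \frac{49 e^{3 t}}{256 \left(1 - \frac{7 e^{t}}{8}\right)^{3}}
M^(2)(0) = 120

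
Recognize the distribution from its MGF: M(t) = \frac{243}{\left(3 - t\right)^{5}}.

The MGF M(t) = \frac{243}{\left(3 - t\right)^{5}} is the standard form for the Gamma distribution.
Comparing with the known MGF formula identifies: Gamma(shape α=5, rate β=3)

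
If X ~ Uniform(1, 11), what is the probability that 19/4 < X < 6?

P(19/4 < X < 6) = ∫_{19/4}^{6} f(x) dx
where f(x) = \frac{1}{10}
= \frac{1}{8}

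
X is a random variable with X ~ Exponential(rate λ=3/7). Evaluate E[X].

For X ~ Exponential(rate λ=3/7), the expected value is:
E[X] = \frac{7}{3}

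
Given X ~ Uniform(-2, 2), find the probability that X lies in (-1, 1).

P(-1 < X < 1) = ∫_{-1}^{1} f(x) dx
where f(x) = \frac{1}{4}
= \frac{1}{2}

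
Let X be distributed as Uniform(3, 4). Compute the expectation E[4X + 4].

For X ~ Uniform(3, 4):
E[X] = \frac{7}{2}
E[4X + 4] = 4 × E[X] + 4 = 18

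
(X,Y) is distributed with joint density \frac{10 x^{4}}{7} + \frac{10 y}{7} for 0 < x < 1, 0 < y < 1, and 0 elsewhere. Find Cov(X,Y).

E[XY] = ∫∫ xy × f(x,y) dx dy = \frac{5}{14}
E[X] = \frac{25}{42}
E[Y] = \frac{13}{21}
Cov(X,Y) = E[XY] - E[X]E[Y] = - \frac{5}{441}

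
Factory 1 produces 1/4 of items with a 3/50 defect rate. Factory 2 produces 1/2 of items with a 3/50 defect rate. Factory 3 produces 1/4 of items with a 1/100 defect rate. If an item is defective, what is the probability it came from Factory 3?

Using Bayes' theorem:
P(F1) = 1/4, P(D|F1) = 3/50
P(F2) = 1/2, P(D|F2) = 3/50
P(F3) = 1/4, P(D|F3) = 1/100
P(D) = P(D|F1)P(F1) + P(D|F2)P(F2) + P(D|F3)P(F3)
     = \frac{19}{400}
P(F3|D) = P(D|F3)P(F3) / P(D)
= \frac{1}{19}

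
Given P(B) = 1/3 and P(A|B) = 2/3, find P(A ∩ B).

By definition, P(A|B) = P(A ∩ B) / P(B)
So P(A ∩ B) = P(A|B) × P(B)
= 2/3 × 1/3
= 2/9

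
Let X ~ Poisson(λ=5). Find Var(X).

For X ~ Poisson(λ=5):
Var(X) = 5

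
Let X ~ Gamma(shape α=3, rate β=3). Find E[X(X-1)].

E[X(X-1)] = E[X² - X] = E[X²] - E[X]
E[X] = 1
E[X²] = Var(X) + (E[X])² = \frac{1}{3} + (1)² = \frac{4}{3}
E[X(X-1)] = \frac{4}{3} - 1 = \frac{1}{3}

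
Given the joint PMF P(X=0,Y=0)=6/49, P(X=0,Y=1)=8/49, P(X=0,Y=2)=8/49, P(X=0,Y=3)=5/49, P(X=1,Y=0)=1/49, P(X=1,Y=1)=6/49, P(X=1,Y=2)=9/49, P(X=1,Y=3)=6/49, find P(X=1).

P(X=1) = P(X=1,Y=0) + P(X=1,Y=1) + P(X=1,Y=2) + P(X=1,Y=3)
= 1/49 + 6/49 + 9/49 + 6/49
= 22/49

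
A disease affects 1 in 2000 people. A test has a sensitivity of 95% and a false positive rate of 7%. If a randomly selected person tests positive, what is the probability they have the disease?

Let D = the rare event, + = positive/flagged.
P(D) = 1/2000
P(+|D) = 95/100 = 19/20
P(+|D') = 7/100
P(+) = P(+|D)P(D) + P(+|D')P(D')
     = \frac{19}{20} × \frac{1}{2000} + \frac{7}{100} × \frac{1999}{2000}
     = \frac{1761}{25000}
P(D|+) = P(+|D)P(D)/P(+) = \frac{95}{14088}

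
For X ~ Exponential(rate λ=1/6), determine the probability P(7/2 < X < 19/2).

P(7/2 < X < 19/2) = ∫_{7/2}^{19/2} f(x) dx
where f(x) = \frac{e^{- \frac{x}{6}}}{6}
= - \frac{1 - e}{e^{\frac{19}{12}}}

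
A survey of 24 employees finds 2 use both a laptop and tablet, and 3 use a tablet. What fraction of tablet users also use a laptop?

P(A ∩ B) = 2/24 = 1/12
P(B) = 3/24 = 1/8
P(A|B) = P(A ∩ B) / P(B) = (1/12) / (1/8) = 2/3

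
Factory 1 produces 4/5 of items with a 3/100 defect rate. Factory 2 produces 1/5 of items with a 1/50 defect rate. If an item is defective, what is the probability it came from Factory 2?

Using Bayes' theorem:
P(F1) = 4/5, P(D|F1) = 3/100
P(F2) = 1/5, P(D|F2) = 1/50
P(D) = P(D|F1)P(F1) + P(D|F2)P(F2)
     = \frac{7}{250}
P(F2|D) = P(D|F2)P(F2) / P(D)
= \frac{1}{7}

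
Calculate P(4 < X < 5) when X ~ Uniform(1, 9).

P(4 < X < 5) = ∫_{4}^{5} f(x) dx
where f(x) = \frac{1}{8}
= \frac{1}{8}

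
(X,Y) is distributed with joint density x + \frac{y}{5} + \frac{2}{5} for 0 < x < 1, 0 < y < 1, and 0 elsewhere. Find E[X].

E[X] = ∫_0^1 ∫_0^1 x × f(x,y) dy dx
= ∫_0^1 ∫_0^1 x × (x + \frac{y}{5} + \frac{2}{5}) dy dx
= \frac{7}{12}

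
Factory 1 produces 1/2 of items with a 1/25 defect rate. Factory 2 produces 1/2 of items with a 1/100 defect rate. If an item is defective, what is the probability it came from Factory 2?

Using Bayes' theorem:
P(F1) = 1/2, P(D|F1) = 1/25
P(F2) = 1/2, P(D|F2) = 1/100
P(D) = P(D|F1)P(F1) + P(D|F2)P(F2)
     = \frac{1}{40}
P(F2|D) = P(D|F2)P(F2) / P(D)
= \frac{1}{5}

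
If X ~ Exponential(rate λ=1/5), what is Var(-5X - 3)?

For X ~ Exponential(rate λ=1/5):
Var(X) = 25
Var(-5X - 3) = (-5)² × Var(X) = 25 × 25 = 625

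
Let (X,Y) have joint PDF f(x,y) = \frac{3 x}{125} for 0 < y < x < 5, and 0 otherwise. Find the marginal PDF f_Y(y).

f_Y(y) = ∫_y^5 \frac{3 x}{125} dx = \frac{3}{10} - \frac{3 y^{2}}{250}
for 0 < y < 5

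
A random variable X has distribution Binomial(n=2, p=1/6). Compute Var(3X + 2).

For X ~ Binomial(n=2, p=1/6):
Var(X) = \frac{5}{18}
Var(3X + 2) = (3)² × Var(X) = 9 × \frac{5}{18} = \frac{5}{2}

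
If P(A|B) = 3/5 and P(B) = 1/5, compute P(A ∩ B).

By definition, P(A|B) = P(A ∩ B) / P(B)
So P(A ∩ B) = P(A|B) × P(B)
= 3/5 × 1/5
= 3/25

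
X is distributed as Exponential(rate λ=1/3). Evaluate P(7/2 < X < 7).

P(7/2 < X < 7) = ∫_{7/2}^{7} f(x) dx
where f(x) = \frac{e^{- \frac{x}{3}}}{3}
= - \frac{1}{e^{\frac{7}{3}}} + e^{- \frac{7}{6}}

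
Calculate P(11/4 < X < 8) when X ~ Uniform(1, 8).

P(11/4 < X < 8) = ∫_{11/4}^{8} f(x) dx
where f(x) = \frac{1}{7}
= \frac{3}{4}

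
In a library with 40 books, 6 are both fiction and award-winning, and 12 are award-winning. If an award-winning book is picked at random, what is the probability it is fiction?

P(A ∩ B) = 6/40 = 3/20
P(B) = 12/40 = 3/10
P(A|B) = P(A ∩ B) / P(B) = (3/20) / (3/10) = 1/2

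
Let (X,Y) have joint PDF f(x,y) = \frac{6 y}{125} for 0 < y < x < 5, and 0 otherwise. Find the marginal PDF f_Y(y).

f_Y(y) = ∫_y^5 \frac{6 y}{125} dx = \frac{6 y \left(5 - y\right)}{125}
for 0 < y < 5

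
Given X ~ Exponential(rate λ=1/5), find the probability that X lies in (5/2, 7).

P(5/2 < X < 7) = ∫_{5/2}^{7} f(x) dx
where f(x) = \frac{e^{- \frac{x}{5}}}{5}
= - \frac{1}{e^{\frac{7}{5}}} + e^{- \frac{1}{2}}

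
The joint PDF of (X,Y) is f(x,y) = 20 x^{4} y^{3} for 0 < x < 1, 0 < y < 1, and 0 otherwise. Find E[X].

E[X] = ∫_0^1 ∫_0^1 x × f(x,y) dy dx
= ∫_0^1 ∫_0^1 x × (20 x^{4} y^{3}) dy dx
= \frac{5}{6}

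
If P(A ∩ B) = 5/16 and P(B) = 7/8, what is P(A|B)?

P(A|B) = P(A ∩ B) / P(B)
= (5/16) / (7/8)
= 5/14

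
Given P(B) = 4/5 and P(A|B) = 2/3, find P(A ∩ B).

By definition, P(A|B) = P(A ∩ B) / P(B)
So P(A ∩ B) = P(A|B) × P(B)
= 2/3 × 4/5
= 8/15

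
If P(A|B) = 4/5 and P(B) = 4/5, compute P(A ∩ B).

By definition, P(A|B) = P(A ∩ B) / P(B)
So P(A ∩ B) = P(A|B) × P(B)
= 4/5 × 4/5
= 16/25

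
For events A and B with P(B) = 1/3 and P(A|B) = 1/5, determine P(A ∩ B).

By definition, P(A|B) = P(A ∩ B) / P(B)
So P(A ∩ B) = P(A|B) × P(B)
= 1/5 × 1/3
= 1/15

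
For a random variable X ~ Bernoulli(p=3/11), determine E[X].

For X ~ Bernoulli(p=3/11), the expected value is:
E[X] = \frac{3}{11}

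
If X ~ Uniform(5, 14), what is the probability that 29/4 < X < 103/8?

P(29/4 < X < 103/8) = ∫_{29/4}^{103/8} f(x) dx
where f(x) = \frac{1}{9}
= \frac{5}{8}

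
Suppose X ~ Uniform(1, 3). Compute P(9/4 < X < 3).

P(9/4 < X < 3) = ∫_{9/4}^{3} f(x) dx
where f(x) = \frac{1}{2}
= \frac{3}{8}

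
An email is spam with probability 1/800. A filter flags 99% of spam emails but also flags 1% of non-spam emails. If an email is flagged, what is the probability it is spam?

Let D = the rare event, + = positive/flagged.
P(D) = 1/800
P(+|D) = 99/100
P(+|D') = 1/100
P(+) = P(+|D)P(D) + P(+|D')P(D')
     = \frac{99}{100} × \frac{1}{800} + \frac{1}{100} × \frac{799}{800}
     = \frac{449}{40000}
P(D|+) = P(+|D)P(D)/P(+) = \frac{99}{898}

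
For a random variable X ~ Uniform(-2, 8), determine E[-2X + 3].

For X ~ Uniform(-2, 8):
E[X] = 3
E[-2X + 3] = -2 × E[X] + 3 = -3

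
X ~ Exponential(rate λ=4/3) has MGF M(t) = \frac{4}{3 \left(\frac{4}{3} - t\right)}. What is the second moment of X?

To find E[X^2], compute M^(2)(0):
M^(1)(t) = \frac{4}{3 \left(\frac{4}{3} - t\right)^{2}}
M^(2)(t) = \frac{8}{3 \left(\frac{4}{3} - t\right)^{3}}
M^(2)(0) = \frac{9}{8}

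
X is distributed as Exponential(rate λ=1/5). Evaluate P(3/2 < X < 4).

P(3/2 < X < 4) = ∫_{3/2}^{4} f(x) dx
where f(x) = \frac{e^{- \frac{x}{5}}}{5}
= - \frac{1}{e^{\frac{4}{5}}} + e^{- \frac{3}{10}}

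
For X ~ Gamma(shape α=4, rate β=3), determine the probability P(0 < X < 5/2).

P(0 < X < 5/2) = ∫_{0}^{5/2} f(x) dx
where f(x) = \frac{27 x^{3} e^{- 3 x}}{2}
= 1 - \frac{1711}{16 e^{\frac{15}{2}}}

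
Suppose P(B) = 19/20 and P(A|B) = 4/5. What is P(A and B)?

By definition, P(A|B) = P(A ∩ B) / P(B)
So P(A ∩ B) = P(A|B) × P(B)
= 4/5 × 19/20
= 19/25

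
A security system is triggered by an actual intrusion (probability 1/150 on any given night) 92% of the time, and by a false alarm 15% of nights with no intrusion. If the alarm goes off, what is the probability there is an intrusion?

Let D = the rare event, + = positive/flagged.
P(D) = 1/150
P(+|D) = 92/100 = 23/25
P(+|D') = 15/100 = 3/20
P(+) = P(+|D)P(D) + P(+|D')P(D')
     = \frac{23}{25} × \frac{1}{150} + \frac{3}{20} × \frac{149}{150}
     = \frac{2327}{15000}
P(D|+) = P(+|D)P(D)/P(+) = \frac{92}{2327}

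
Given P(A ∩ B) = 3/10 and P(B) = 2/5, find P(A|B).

P(A|B) = P(A ∩ B) / P(B)
= (3/10) / (2/5)
= 3/4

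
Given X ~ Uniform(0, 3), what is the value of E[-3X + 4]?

For X ~ Uniform(0, 3):
E[X] = \frac{3}{2}
E[-3X + 4] = -3 × E[X] + 4 = - \frac{1}{2}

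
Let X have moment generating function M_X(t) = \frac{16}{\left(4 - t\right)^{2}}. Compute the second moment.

To find E[X^2], compute M^(2)(0):
M^(1)(t) = \frac{32}{\left(4 - t\right)^{3}}
M^(2)(t) = \frac{96}{\left(4 - t\right)^{4}}
M^(2)(0) = \frac{3}{8}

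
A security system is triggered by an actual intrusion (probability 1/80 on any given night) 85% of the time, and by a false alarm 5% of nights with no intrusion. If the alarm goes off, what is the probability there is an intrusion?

Let D = the rare event, + = positive/flagged.
P(D) = 1/80
P(+|D) = 85/100 = 17/20
P(+|D') = 5/100 = 1/20
P(+) = P(+|D)P(D) + P(+|D')P(D')
     = \frac{17}{20} × \frac{1}{80} + \frac{1}{20} × \frac{79}{80}
     = \frac{3}{50}
P(D|+) = P(+|D)P(D)/P(+) = \frac{17}{96}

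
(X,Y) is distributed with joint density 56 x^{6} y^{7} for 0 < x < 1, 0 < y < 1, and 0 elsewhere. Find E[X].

E[X] = ∫_0^1 ∫_0^1 x × f(x,y) dy dx
= ∫_0^1 ∫_0^1 x × (56 x^{6} y^{7}) dy dx
= \frac{7}{8}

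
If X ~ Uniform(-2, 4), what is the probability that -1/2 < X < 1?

P(-1/2 < X < 1) = ∫_{-1/2}^{1} f(x) dx
where f(x) = \frac{1}{6}
= \frac{1}{4}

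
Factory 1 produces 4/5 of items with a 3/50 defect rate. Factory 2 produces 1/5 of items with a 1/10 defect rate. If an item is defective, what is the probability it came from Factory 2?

Using Bayes' theorem:
P(F1) = 4/5, P(D|F1) = 3/50
P(F2) = 1/5, P(D|F2) = 1/10
P(D) = P(D|F1)P(F1) + P(D|F2)P(F2)
     = \frac{17}{250}
P(F2|D) = P(D|F2)P(F2) / P(D)
= \frac{5}{17}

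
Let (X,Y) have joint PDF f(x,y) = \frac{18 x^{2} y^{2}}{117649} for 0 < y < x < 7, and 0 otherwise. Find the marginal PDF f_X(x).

f_X(x) = ∫_0^x \frac{18 x^{2} y^{2}}{117649} dy = \frac{6 x^{5}}{117649}
for 0 < x < 7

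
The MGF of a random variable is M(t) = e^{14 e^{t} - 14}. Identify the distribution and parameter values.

The MGF M(t) = e^{14 e^{t} - 14} is the standard form for the Poisson distribution.
Comparing with the known MGF formula identifies: Poisson(λ=14)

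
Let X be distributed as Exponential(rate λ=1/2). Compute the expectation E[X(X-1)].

E[X(X-1)] = E[X² - X] = E[X²] - E[X]
E[X] = 2
E[X²] = Var(X) + (E[X])² = 4 + (2)² = 8
E[X(X-1)] = 8 - 2 = 6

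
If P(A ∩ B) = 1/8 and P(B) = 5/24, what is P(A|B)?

P(A|B) = P(A ∩ B) / P(B)
= (1/8) / (5/24)
= 3/5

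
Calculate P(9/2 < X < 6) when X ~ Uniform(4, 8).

P(9/2 < X < 6) = ∫_{9/2}^{6} f(x) dx
where f(x) = \frac{1}{4}
= \frac{3}{8}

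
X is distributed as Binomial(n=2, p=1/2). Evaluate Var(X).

For X ~ Binomial(n=2, p=1/2):
Var(X) = \frac{1}{2}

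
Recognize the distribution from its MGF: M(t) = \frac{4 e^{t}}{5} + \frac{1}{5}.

The MGF M(t) = \frac{4 e^{t}}{5} + \frac{1}{5} is the standard form for the Bernoulli distribution.
Comparing with the known MGF formula identifies: Bernoulli(p=4/5)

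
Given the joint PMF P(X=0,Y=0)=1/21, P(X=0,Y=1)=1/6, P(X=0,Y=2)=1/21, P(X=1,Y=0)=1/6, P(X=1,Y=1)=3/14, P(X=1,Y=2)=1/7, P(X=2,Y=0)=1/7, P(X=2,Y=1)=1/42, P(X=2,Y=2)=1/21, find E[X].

First find marginal of X:
P(X=0) = 11/42
P(X=1) = 11/21
P(X=2) = 3/14
E[X] = 0 × 11/42 + 1 × 11/21 + 2 × 3/14 = 20/21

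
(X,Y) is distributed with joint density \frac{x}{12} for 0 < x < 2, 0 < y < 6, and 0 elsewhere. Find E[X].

f_X(x) = ∫_0^6 \frac{x}{12} dy = \frac{x}{2}
E[X] = ∫_0^2 x × (\frac{x}{2}) dx = \frac{4}{3}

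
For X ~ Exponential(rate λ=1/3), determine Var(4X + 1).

For X ~ Exponential(rate λ=1/3):
Var(X) = 9
Var(4X + 1) = (4)² × Var(X) = 16 × 9 = 144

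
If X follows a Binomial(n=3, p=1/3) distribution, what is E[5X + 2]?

For X ~ Binomial(n=3, p=1/3):
E[X] = 1
E[5X + 2] = 5 × E[X] + 2 = 7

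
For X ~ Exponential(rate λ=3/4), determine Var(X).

For X ~ Exponential(rate λ=3/4):
Var(X) = \frac{16}{9}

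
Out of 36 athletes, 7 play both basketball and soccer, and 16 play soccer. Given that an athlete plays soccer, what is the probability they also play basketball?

P(A ∩ B) = 7/36
P(B) = 16/36 = 4/9
P(A|B) = P(A ∩ B) / P(B) = (7/36) / (4/9) = 7/16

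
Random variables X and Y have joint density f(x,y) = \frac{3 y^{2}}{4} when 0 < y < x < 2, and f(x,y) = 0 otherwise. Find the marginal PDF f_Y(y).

f_Y(y) = ∫_y^2 \frac{3 y^{2}}{4} dx = \frac{3 y^{2} \left(2 - y\right)}{4}
for 0 < y < 2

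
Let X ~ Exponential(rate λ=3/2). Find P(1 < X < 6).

P(1 < X < 6) = ∫_{1}^{6} f(x) dx
where f(x) = \frac{3 e^{- \frac{3 x}{2}}}{2}
= - \frac{1}{e^{9}} + e^{- \frac{3}{2}}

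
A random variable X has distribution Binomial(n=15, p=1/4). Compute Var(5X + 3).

For X ~ Binomial(n=15, p=1/4):
Var(X) = \frac{45}{16}
Var(5X + 3) = (5)² × Var(X) = 25 × \frac{45}{16} = \frac{1125}{16}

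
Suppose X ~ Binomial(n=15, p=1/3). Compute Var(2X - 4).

For X ~ Binomial(n=15, p=1/3):
Var(X) = \frac{10}{3}
Var(2X - 4) = (2)² × Var(X) = 4 × \frac{10}{3} = \frac{40}{3}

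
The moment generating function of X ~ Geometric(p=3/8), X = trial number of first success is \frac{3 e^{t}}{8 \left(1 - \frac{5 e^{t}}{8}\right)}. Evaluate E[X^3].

To find E[X^3], compute M^(3)(0):
M^(1)(t) = \frac{3 e^{t}}{8 \left(1 - \frac{5 e^{t}}{8}\right)} + \frac{15 e^{2 t}}{64 \left(1 - \frac{5 e^{t}}{8}\right)^{2}}
M^(2)(t) = \frac{3 e^{t}}{8 \left(1 - \frac{5 e^{t}}{8}\right)} + \frac{45 e^{2 t}}{64 \left(1 - \frac{5 e^{t}}{8}\right)^{2}} + \frac{75 e^{3 t}}{256 \left(1 - \frac{5 e^{t}}{8}\right)^{3}}
M^(3)(t) = \frac{3 e^{t}}{8 \left(1 - \frac{5 e^{t}}{8}\right)} + \frac{105 e^{2 t}}{64 \left(1 - \frac{5 e^{t}}{8}\right)^{2}} + \frac{225 e^{3 t}}{128 \left(1 - \frac{5 e^{t}}{8}\right)^{3}} + \frac{1125 e^{4 t}}{2048 \left(1 - \frac{5 e^{t}}{8}\right)^{4}}
M^(3)(0) = \frac{664}{9}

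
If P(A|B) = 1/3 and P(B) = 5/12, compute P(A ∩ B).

By definition, P(A|B) = P(A ∩ B) / P(B)
So P(A ∩ B) = P(A|B) × P(B)
= 1/3 × 5/12
= 5/36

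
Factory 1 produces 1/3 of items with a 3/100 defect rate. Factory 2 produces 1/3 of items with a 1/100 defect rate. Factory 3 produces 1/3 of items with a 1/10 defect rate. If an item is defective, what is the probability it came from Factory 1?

Using Bayes' theorem:
P(F1) = 1/3, P(D|F1) = 3/100
P(F2) = 1/3, P(D|F2) = 1/100
P(F3) = 1/3, P(D|F3) = 1/10
P(D) = P(D|F1)P(F1) + P(D|F2)P(F2) + P(D|F3)P(F3)
     = \frac{7}{150}
P(F1|D) = P(D|F1)P(F1) / P(D)
= \frac{3}{14}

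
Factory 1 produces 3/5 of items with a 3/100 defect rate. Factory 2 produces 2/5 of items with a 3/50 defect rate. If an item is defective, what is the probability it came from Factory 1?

Using Bayes' theorem:
P(F1) = 3/5, P(D|F1) = 3/100
P(F2) = 2/5, P(D|F2) = 3/50
P(D) = P(D|F1)P(F1) + P(D|F2)P(F2)
     = \frac{21}{500}
P(F1|D) = P(D|F1)P(F1) / P(D)
= \frac{3}{7}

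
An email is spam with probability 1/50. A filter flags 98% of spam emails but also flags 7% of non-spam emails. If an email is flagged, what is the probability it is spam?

Let D = the rare event, + = positive/flagged.
P(D) = 1/50
P(+|D) = 98/100 = 49/50
P(+|D') = 7/100
P(+) = P(+|D)P(D) + P(+|D')P(D')
     = \frac{49}{50} × \frac{1}{50} + \frac{7}{100} × \frac{49}{50}
     = \frac{441}{5000}
P(D|+) = P(+|D)P(D)/P(+) = \frac{2}{9}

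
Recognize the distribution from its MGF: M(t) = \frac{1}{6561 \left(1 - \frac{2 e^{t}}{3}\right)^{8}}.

The MGF M(t) = \frac{1}{6561 \left(1 - \frac{2 e^{t}}{3}\right)^{8}} is the standard form for the NegativeBinomial distribution.
Comparing with the known MGF formula identifies: NegBin(r=8, p=1/3), X = failures before r-th success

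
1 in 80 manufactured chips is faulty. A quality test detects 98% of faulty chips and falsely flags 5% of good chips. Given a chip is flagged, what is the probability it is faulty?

Let D = the rare event, + = positive/flagged.
P(D) = 1/80
P(+|D) = 98/100 = 49/50
P(+|D') = 5/100 = 1/20
P(+) = P(+|D)P(D) + P(+|D')P(D')
     = \frac{49}{50} × \frac{1}{80} + \frac{1}{20} × \frac{79}{80}
     = \frac{493}{8000}
P(D|+) = P(+|D)P(D)/P(+) = \frac{98}{493}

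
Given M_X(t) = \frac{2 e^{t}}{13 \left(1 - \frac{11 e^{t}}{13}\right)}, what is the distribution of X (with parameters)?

The MGF M(t) = \frac{2 e^{t}}{13 \left(1 - \frac{11 e^{t}}{13}\right)} is the standard form for the Geometric distribution.
Comparing with the known MGF formula identifies: Geometric(p=2/13), X = trial number of first success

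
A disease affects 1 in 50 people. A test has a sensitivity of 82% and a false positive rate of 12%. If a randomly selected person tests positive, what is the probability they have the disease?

Let D = the rare event, + = positive/flagged.
P(D) = 1/50
P(+|D) = 82/100 = 41/50
P(+|D') = 12/100 = 3/25
P(+) = P(+|D)P(D) + P(+|D')P(D')
     = \frac{41}{50} × \frac{1}{50} + \frac{3}{25} × \frac{49}{50}
     = \frac{67}{500}
P(D|+) = P(+|D)P(D)/P(+) = \frac{41}{335}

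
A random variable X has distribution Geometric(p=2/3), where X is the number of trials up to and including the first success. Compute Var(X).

For X ~ Geometric(p=2/3), where X is the number of trials up to and including the first success:
Var(X) = \frac{3}{4}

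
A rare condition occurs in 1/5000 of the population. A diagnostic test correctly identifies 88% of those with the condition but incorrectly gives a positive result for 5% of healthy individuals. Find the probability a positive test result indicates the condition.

Let D = the rare event, + = positive/flagged.
P(D) = 1/5000
P(+|D) = 88/100 = 22/25
P(+|D') = 5/100 = 1/20
P(+) = P(+|D)P(D) + P(+|D')P(D')
     = \frac{22}{25} × \frac{1}{5000} + \frac{1}{20} × \frac{4999}{5000}
     = \frac{25083}{500000}
P(D|+) = P(+|D)P(D)/P(+) = \frac{88}{25083}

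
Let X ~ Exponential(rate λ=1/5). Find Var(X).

For X ~ Exponential(rate λ=1/5):
Var(X) = 25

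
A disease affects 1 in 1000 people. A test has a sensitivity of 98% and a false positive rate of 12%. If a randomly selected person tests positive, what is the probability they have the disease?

Let D = the rare event, + = positive/flagged.
P(D) = 1/1000
P(+|D) = 98/100 = 49/50
P(+|D') = 12/100 = 3/25
P(+) = P(+|D)P(D) + P(+|D')P(D')
     = \frac{49}{50} × \frac{1}{1000} + \frac{3}{25} × \frac{999}{1000}
     = \frac{6043}{50000}
P(D|+) = P(+|D)P(D)/P(+) = \frac{49}{6043}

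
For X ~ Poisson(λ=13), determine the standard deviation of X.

For X ~ Poisson(λ=13):
Var(X) = 13
SD(X) = √(Var(X)) = √(13) = \sqrt{13}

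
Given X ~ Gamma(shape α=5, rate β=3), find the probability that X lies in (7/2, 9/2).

P(7/2 < X < 9/2) = ∫_{7/2}^{9/2} f(x) dx
where f(x) = \frac{81 x^{4} e^{- 3 x}}{8}
= \frac{-243155 + 98051 e^{3}}{128 e^{\frac{27}{2}}}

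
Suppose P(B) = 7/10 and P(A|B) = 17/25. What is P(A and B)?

By definition, P(A|B) = P(A ∩ B) / P(B)
So P(A ∩ B) = P(A|B) × P(B)
= 17/25 × 7/10
= 119/250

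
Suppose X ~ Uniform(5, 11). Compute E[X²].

Using the identity E[X²] = Var(X) + (E[X])²:
E[X] = 8
Var(X) = 3
E[X²] = 3 + (8)²
= 67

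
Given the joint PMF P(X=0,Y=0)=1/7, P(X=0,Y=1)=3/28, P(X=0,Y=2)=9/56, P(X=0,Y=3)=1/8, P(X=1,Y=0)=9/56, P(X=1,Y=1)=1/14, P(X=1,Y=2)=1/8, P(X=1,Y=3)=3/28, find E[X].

First find marginal of X:
P(X=0) = 15/28
P(X=1) = 13/28
E[X] = 0 × 15/28 + 1 × 13/28 = 13/28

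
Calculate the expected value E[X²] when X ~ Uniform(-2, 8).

Using the identity E[X²] = Var(X) + (E[X])²:
E[X] = 3
Var(X) = \frac{25}{3}
E[X²] = \frac{25}{3} + (3)²
= \frac{52}{3}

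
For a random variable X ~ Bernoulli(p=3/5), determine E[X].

For X ~ Bernoulli(p=3/5), the expected value is:
E[X] = \frac{3}{5}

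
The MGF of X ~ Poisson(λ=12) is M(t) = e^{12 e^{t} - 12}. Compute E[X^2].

To find E[X^2], compute M^(2)(0):
M^(1)(t) = 12 e^{t} e^{12 e^{t} - 12}
M^(2)(t) = 144 e^{2 t} e^{12 e^{t} - 12} + 12 e^{t} e^{12 e^{t} - 12}
M^(2)(0) = 156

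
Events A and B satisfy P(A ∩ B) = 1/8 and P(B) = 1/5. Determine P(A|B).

P(A|B) = P(A ∩ B) / P(B)
= (1/8) / (1/5)
= 5/8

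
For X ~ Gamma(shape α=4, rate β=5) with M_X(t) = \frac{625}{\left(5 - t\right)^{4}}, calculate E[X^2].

To find E[X^2], compute M^(2)(0):
M^(1)(t) = \frac{2500}{\left(5 - t\right)^{5}}
M^(2)(t) = \frac{12500}{\left(5 - t\right)^{6}}
M^(2)(0) = \frac{4}{5}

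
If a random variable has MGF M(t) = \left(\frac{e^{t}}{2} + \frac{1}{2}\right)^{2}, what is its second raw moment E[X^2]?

To find E[X^2], compute M^(2)(0):
M^(1)(t) = \left(\frac{e^{t}}{2} + \frac{1}{2}\right) e^{t}
M^(2)(t) = \left(\frac{e^{t}}{2} + \frac{1}{2}\right) e^{t} + \frac{e^{2 t}}{2}
M^(2)(0) = \frac{3}{2}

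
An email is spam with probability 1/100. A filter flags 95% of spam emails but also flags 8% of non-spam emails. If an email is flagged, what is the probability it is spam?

Let D = the rare event, + = positive/flagged.
P(D) = 1/100
P(+|D) = 95/100 = 19/20
P(+|D') = 8/100 = 2/25
P(+) = P(+|D)P(D) + P(+|D')P(D')
     = \frac{19}{20} × \frac{1}{100} + \frac{2}{25} × \frac{99}{100}
     = \frac{887}{10000}
P(D|+) = P(+|D)P(D)/P(+) = \frac{95}{887}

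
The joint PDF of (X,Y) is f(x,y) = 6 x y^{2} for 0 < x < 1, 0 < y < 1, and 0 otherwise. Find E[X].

E[X] = ∫_0^1 ∫_0^1 x × f(x,y) dy dx
= ∫_0^1 ∫_0^1 x × (6 x y^{2}) dy dx
= \frac{2}{3}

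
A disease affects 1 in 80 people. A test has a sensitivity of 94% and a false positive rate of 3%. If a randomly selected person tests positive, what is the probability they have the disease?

Let D = the rare event, + = positive/flagged.
P(D) = 1/80
P(+|D) = 94/100 = 47/50
P(+|D') = 3/100
P(+) = P(+|D)P(D) + P(+|D')P(D')
     = \frac{47}{50} × \frac{1}{80} + \frac{3}{100} × \frac{79}{80}
     = \frac{331}{8000}
P(D|+) = P(+|D)P(D)/P(+) = \frac{94}{331}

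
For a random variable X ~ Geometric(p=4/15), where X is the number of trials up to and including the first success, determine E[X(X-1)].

E[X(X-1)] = E[X² - X] = E[X²] - E[X]
E[X] = \frac{15}{4}
E[X²] = Var(X) + (E[X])² = \frac{165}{16} + (\frac{15}{4})² = \frac{195}{8}
E[X(X-1)] = \frac{195}{8} - \frac{15}{4} = \frac{165}{8}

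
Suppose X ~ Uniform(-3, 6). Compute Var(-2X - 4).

For X ~ Uniform(-3, 6):
Var(X) = \frac{27}{4}
Var(-2X - 4) = (-2)² × Var(X) = 4 × \frac{27}{4} = 27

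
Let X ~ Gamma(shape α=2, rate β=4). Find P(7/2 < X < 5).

P(7/2 < X < 5) = ∫_{7/2}^{5} f(x) dx
where f(x) = 16 x e^{- 4 x}
= \frac{3 \left(-7 + 5 e^{6}\right)}{e^{20}}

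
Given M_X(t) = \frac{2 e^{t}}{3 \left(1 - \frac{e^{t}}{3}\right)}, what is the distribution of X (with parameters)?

The MGF M(t) = \frac{2 e^{t}}{3 \left(1 - \frac{e^{t}}{3}\right)} is the standard form for the Geometric distribution.
Comparing with the known MGF formula identifies: Geometric(p=2/3), X = trial number of first success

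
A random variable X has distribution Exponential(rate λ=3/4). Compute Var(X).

For X ~ Exponential(rate λ=3/4):
Var(X) = \frac{16}{9}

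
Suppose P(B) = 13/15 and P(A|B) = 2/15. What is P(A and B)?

By definition, P(A|B) = P(A ∩ B) / P(B)
So P(A ∩ B) = P(A|B) × P(B)
= 2/15 × 13/15
= 26/225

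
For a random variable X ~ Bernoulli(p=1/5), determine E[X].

For X ~ Bernoulli(p=1/5), the expected value is:
E[X] = \frac{1}{5}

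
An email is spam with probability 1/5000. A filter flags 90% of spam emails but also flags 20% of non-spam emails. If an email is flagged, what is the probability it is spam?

Let D = the rare event, + = positive/flagged.
P(D) = 1/5000
P(+|D) = 90/100 = 9/10
P(+|D') = 20/100 = 1/5
P(+) = P(+|D)P(D) + P(+|D')P(D')
     = \frac{9}{10} × \frac{1}{5000} + \frac{1}{5} × \frac{4999}{5000}
     = \frac{10007}{50000}
P(D|+) = P(+|D)P(D)/P(+) = \frac{9}{10007}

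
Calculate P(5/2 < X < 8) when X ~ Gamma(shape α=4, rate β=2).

P(5/2 < X < 8) = ∫_{5/2}^{8} f(x) dx
where f(x) = \frac{8 x^{3} e^{- 2 x}}{3}
= \frac{-2483 + 118 e^{11}}{3 e^{16}}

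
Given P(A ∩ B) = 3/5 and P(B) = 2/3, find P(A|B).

P(A|B) = P(A ∩ B) / P(B)
= (3/5) / (2/3)
= 9/10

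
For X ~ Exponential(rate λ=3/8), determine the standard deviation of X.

For X ~ Exponential(rate λ=3/8):
Var(X) = \frac{64}{9}
SD(X) = √(Var(X)) = √(\frac{64}{9}) = \frac{8}{3}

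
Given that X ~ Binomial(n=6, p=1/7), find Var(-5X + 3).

For X ~ Binomial(n=6, p=1/7):
Var(X) = \frac{36}{49}
Var(-5X + 3) = (-5)² × Var(X) = 25 × \frac{36}{49} = \frac{900}{49}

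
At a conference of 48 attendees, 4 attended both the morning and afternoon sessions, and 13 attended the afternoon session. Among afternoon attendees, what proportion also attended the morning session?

P(A ∩ B) = 4/48 = 1/12
P(B) = 13/48
P(A|B) = P(A ∩ B) / P(B) = (1/12) / (13/48) = 4/13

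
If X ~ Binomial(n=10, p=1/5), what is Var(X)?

For X ~ Binomial(n=10, p=1/5):
Var(X) = \frac{8}{5}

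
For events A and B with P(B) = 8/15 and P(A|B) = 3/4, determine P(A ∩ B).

By definition, P(A|B) = P(A ∩ B) / P(B)
So P(A ∩ B) = P(A|B) × P(B)
= 3/4 × 8/15
= 2/5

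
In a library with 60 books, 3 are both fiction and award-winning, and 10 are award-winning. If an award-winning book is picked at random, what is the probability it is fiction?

P(A ∩ B) = 3/60 = 1/20
P(B) = 10/60 = 1/6
P(A|B) = P(A ∩ B) / P(B) = (1/20) / (1/6) = 3/10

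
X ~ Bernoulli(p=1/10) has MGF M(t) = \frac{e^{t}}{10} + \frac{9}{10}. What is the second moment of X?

To find E[X^2], compute M^(2)(0):
M^(1)(t) = \frac{e^{t}}{10}
M^(2)(t) = \frac{e^{t}}{10}
M^(2)(0) = \frac{1}{10}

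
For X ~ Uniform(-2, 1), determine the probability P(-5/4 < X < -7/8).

P(-5/4 < X < -7/8) = ∫_{-5/4}^{-7/8} f(x) dx
where f(x) = \frac{1}{3}
= \frac{1}{8}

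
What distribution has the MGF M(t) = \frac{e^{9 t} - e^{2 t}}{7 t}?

The MGF M(t) = \frac{e^{9 t} - e^{2 t}}{7 t} is the standard form for the Uniform distribution.
Comparing with the known MGF formula identifies: Uniform(2, 9)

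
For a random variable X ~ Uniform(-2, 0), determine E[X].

For X ~ Uniform(-2, 0), the expected value is:
E[X] = -1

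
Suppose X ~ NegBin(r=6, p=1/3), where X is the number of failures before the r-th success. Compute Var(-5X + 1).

For X ~ NegBin(r=6, p=1/3), where X is the number of failures before the r-th success:
Var(X) = 36
Var(-5X + 1) = (-5)² × Var(X) = 25 × 36 = 900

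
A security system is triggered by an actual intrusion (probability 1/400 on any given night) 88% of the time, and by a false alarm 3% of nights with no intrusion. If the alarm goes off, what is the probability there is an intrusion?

Let D = the rare event, + = positive/flagged.
P(D) = 1/400
P(+|D) = 88/100 = 22/25
P(+|D') = 3/100
P(+) = P(+|D)P(D) + P(+|D')P(D')
     = \frac{22}{25} × \frac{1}{400} + \frac{3}{100} × \frac{399}{400}
     = \frac{257}{8000}
P(D|+) = P(+|D)P(D)/P(+) = \frac{88}{1285}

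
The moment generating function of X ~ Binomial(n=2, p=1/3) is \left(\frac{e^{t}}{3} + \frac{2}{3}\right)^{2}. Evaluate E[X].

To find E[X], compute M^(1)(0):
M^(1)(t) = \frac{2 \left(\frac{e^{t}}{3} + \frac{2}{3}\right) e^{t}}{3}
M^(1)(0) = \frac{2}{3}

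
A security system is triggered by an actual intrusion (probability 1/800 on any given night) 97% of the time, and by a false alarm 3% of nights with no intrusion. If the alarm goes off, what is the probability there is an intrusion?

Let D = the rare event, + = positive/flagged.
P(D) = 1/800
P(+|D) = 97/100
P(+|D') = 3/100
P(+) = P(+|D)P(D) + P(+|D')P(D')
     = \frac{97}{100} × \frac{1}{800} + \frac{3}{100} × \frac{799}{800}
     = \frac{1247}{40000}
P(D|+) = P(+|D)P(D)/P(+) = \frac{97}{2494}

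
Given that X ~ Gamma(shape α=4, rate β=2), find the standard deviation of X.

For X ~ Gamma(shape α=4, rate β=2):
Var(X) = 1
SD(X) = √(Var(X)) = √(1) = 1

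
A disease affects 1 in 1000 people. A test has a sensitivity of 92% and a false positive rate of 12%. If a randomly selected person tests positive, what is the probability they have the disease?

Let D = the rare event, + = positive/flagged.
P(D) = 1/1000
P(+|D) = 92/100 = 23/25
P(+|D') = 12/100 = 3/25
P(+) = P(+|D)P(D) + P(+|D')P(D')
     = \frac{23}{25} × \frac{1}{1000} + \frac{3}{25} × \frac{999}{1000}
     = \frac{151}{1250}
P(D|+) = P(+|D)P(D)/P(+) = \frac{23}{3020}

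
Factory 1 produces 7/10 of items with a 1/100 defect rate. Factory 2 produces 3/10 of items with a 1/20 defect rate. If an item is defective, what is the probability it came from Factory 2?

Using Bayes' theorem:
P(F1) = 7/10, P(D|F1) = 1/100
P(F2) = 3/10, P(D|F2) = 1/20
P(D) = P(D|F1)P(F1) + P(D|F2)P(F2)
     = \frac{11}{500}
P(F2|D) = P(D|F2)P(F2) / P(D)
= \frac{15}{22}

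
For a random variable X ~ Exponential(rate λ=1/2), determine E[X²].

Using the identity E[X²] = Var(X) + (E[X])²:
E[X] = 2
Var(X) = 4
E[X²] = 4 + (2)²
= 8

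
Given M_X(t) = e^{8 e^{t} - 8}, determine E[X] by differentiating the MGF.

To find E[X], compute M^(1)(0):
M^(1)(t) = 8 e^{t} e^{8 e^{t} - 8}
M^(1)(0) = 8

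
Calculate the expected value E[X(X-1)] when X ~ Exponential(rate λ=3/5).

E[X(X-1)] = E[X² - X] = E[X²] - E[X]
E[X] = \frac{5}{3}
E[X²] = Var(X) + (E[X])² = \frac{25}{9} + (\frac{5}{3})² = \frac{50}{9}
E[X(X-1)] = \frac{50}{9} - \frac{5}{3} = \frac{35}{9}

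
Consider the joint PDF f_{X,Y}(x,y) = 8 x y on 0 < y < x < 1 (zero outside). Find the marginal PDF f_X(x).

f_X(x) = ∫_0^x 8 x y dy = 4 x^{3}
for 0 < x < 1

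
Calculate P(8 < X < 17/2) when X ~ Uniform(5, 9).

P(8 < X < 17/2) = ∫_{8}^{17/2} f(x) dx
where f(x) = \frac{1}{4}
= \frac{1}{8}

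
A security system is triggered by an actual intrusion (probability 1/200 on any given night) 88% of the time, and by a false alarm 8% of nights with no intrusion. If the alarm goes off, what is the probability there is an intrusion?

Let D = the rare event, + = positive/flagged.
P(D) = 1/200
P(+|D) = 88/100 = 22/25
P(+|D') = 8/100 = 2/25
P(+) = P(+|D)P(D) + P(+|D')P(D')
     = \frac{22}{25} × \frac{1}{200} + \frac{2}{25} × \frac{199}{200}
     = \frac{21}{250}
P(D|+) = P(+|D)P(D)/P(+) = \frac{11}{210}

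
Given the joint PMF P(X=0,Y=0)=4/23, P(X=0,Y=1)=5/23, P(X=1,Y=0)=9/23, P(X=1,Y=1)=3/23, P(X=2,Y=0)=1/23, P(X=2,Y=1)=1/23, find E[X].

First find marginal of X:
P(X=0) = 9/23
P(X=1) = 12/23
P(X=2) = 2/23
E[X] = 0 × 9/23 + 1 × 12/23 + 2 × 2/23 = 16/23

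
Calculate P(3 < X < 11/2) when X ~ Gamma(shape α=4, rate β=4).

P(3 < X < 11/2) = ∫_{3}^{11/2} f(x) dx
where f(x) = \frac{128 x^{3} e^{- 4 x}}{3}
= \frac{-6119 + 1119 e^{10}}{3 e^{22}}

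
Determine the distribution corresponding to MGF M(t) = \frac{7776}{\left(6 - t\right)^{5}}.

The MGF M(t) = \frac{7776}{\left(6 - t\right)^{5}} is the standard form for the Gamma distribution.
Comparing with the known MGF formula identifies: Gamma(shape α=5, rate β=6)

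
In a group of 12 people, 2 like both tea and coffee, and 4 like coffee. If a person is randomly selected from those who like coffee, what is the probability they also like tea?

P(A ∩ B) = 2/12 = 1/6
P(B) = 4/12 = 1/3
P(A|B) = P(A ∩ B) / P(B) = (1/6) / (1/3) = 1/2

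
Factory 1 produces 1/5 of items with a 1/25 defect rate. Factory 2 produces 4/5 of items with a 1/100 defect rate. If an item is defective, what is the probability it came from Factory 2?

Using Bayes' theorem:
P(F1) = 1/5, P(D|F1) = 1/25
P(F2) = 4/5, P(D|F2) = 1/100
P(D) = P(D|F1)P(F1) + P(D|F2)P(F2)
     = \frac{2}{125}
P(F2|D) = P(D|F2)P(F2) / P(D)
= \frac{1}{2}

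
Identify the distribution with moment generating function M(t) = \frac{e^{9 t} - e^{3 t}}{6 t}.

The MGF M(t) = \frac{e^{9 t} - e^{3 t}}{6 t} is the standard form for the Uniform distribution.
Comparing with the known MGF formula identifies: Uniform(3, 9)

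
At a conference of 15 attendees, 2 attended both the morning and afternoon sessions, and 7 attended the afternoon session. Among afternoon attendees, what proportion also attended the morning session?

P(A ∩ B) = 2/15
P(B) = 7/15
P(A|B) = P(A ∩ B) / P(B) = (2/15) / (7/15) = 2/7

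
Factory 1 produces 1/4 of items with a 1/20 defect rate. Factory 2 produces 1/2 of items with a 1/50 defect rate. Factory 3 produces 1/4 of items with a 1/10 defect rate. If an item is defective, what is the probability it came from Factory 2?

Using Bayes' theorem:
P(F1) = 1/4, P(D|F1) = 1/20
P(F2) = 1/2, P(D|F2) = 1/50
P(F3) = 1/4, P(D|F3) = 1/10
P(D) = P(D|F1)P(F1) + P(D|F2)P(F2) + P(D|F3)P(F3)
     = \frac{19}{400}
P(F2|D) = P(D|F2)P(F2) / P(D)
= \frac{4}{19}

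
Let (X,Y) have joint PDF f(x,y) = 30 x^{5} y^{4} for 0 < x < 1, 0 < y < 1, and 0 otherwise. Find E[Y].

E[Y] = ∫_0^1 ∫_0^1 y × f(x,y) dx dy
= \frac{5}{6}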